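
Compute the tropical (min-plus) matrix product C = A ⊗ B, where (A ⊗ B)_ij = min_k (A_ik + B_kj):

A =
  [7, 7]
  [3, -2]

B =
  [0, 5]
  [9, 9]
A ⊗ B =
  [7, 12]
  [3, 7]

Apply the min-plus product entry-by-entry:
  C[0][0] = min over k of (A[0][0] + B[0][0] = 7 + 0 = 7, A[0][1] + B[1][0] = 7 + 9 = 16) = 7 (attained at k = 0)
  C[0][1] = min over k of (A[0][0] + B[0][1] = 7 + 5 = 12, A[0][1] + B[1][1] = 7 + 9 = 16) = 12 (attained at k = 0)
  C[1][0] = min over k of (A[1][0] + B[0][0] = 3 + 0 = 3, A[1][1] + B[1][0] = -2 + 9 = 7) = 3 (attained at k = 0)
  C[1][1] = min over k of (A[1][0] + B[0][1] = 3 + 5 = 8, A[1][1] + B[1][1] = -2 + 9 = 7) = 7 (attained at k = 1)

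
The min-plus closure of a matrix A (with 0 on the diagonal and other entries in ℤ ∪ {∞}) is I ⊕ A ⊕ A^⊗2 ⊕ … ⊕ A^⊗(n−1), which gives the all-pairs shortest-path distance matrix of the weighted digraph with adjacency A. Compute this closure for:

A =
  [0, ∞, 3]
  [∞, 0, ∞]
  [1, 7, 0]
Closure =
  [0, 10, 3]
  [∞, 0, ∞]
  [1, 7, 0]

This is the Floyd-Warshall all-pairs shortest-path computation. For each intermediate vertex k = 0, 1, …, 2, update dist[i][j] ← min(dist[i][j], dist[i][k] + dist[k][j]). The final matrix gives, for each (i, j), the minimum total weight of any directed path from i to j (possibly empty when i = j).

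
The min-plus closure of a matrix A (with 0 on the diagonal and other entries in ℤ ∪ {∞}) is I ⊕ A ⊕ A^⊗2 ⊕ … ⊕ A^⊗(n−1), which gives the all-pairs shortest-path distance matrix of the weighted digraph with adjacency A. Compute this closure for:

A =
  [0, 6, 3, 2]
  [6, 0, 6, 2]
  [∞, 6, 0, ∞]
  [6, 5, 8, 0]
Closure =
  [0, 6, 3, 2]
  [6, 0, 6, 2]
  [12, 6, 0, 8]
  [6, 5, 8, 0]

This is the Floyd-Warshall all-pairs shortest-path computation. For each intermediate vertex k = 0, 1, …, 3, update dist[i][j] ← min(dist[i][j], dist[i][k] + dist[k][j]). The final matrix gives, for each (i, j), the minimum total weight of any directed path from i to j (possibly empty when i = j).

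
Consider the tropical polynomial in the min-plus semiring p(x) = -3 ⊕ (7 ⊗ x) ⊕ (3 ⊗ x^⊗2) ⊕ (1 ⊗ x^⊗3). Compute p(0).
p(0) = -3

A tropical monomial a ⊗ x^⊗i evaluates to a + i · x. Evaluating each term at x = 0:
  Term 0 contributes -3 + 0 · 0 = -3
  Term 1 contributes 7 + 1 · 0 = 7
  Term 2 contributes 3 + 2 · 0 = 3
  Term 3 contributes 1 + 3 · 0 = 1
p(0) = ⊕ of these = min[-3, 7, 3, 1] = -3.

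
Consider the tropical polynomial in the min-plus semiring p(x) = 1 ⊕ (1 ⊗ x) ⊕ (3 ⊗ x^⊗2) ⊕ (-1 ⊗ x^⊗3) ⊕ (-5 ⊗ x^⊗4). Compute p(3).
p(3) = 1

A tropical monomial a ⊗ x^⊗i evaluates to a + i · x. Evaluating each term at x = 3:
  Term 0 contributes 1 + 0 · 3 = 1
  Term 1 contributes 1 + 1 · 3 = 4
  Term 2 contributes 3 + 2 · 3 = 9
  Term 3 contributes -1 + 3 · 3 = 8
  Term 4 contributes -5 + 4 · 3 = 7
p(3) = ⊕ of these = min[1, 4, 9, 8, 7] = 1.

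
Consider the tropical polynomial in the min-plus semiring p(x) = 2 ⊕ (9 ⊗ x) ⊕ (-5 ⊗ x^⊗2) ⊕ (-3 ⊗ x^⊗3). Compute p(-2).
p(-2) = -9

A tropical monomial a ⊗ x^⊗i evaluates to a + i · x. Evaluating each term at x = -2:
  Term 0 contributes 2 + 0 · -2 = 2
  Term 1 contributes 9 + 1 · -2 = 7
  Term 2 contributes -5 + 2 · -2 = -9
  Term 3 contributes -3 + 3 · -2 = -9
p(-2) = ⊕ of these = min[2, 7, -9, -9] = -9.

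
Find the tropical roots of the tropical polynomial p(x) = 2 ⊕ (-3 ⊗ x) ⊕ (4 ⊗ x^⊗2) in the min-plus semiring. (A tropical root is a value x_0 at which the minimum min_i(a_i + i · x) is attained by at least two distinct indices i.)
Roots: {-7, 5}

Each tropical root is a break point of the lower envelope of the lines y = a_i + i · x (there are 3 lines, with slopes 0, 1, ..., 2). Only the lines that attain the minimum somewhere contribute to roots; other lines are dominated. Here the surviving (envelope) indices are i = 2, i = 1, i = 0.
Intersections between consecutive envelope lines give the roots: for adjacent envelope indices i < j the intersection is x = (a_i − a_j) / (j − i). Reading off the sorted break points: {-7, 5}.
Verification: at each break x_0, at least two indices attain the minimum of min_i(a_i + i · x_0).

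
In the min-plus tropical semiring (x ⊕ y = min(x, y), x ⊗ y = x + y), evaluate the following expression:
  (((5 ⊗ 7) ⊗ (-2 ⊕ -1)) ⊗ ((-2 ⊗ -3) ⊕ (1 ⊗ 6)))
(((5 ⊗ 7) ⊗ (-2 ⊕ -1)) ⊗ ((-2 ⊗ -3) ⊕ (1 ⊗ 6))) = 5

Expand innermost to outermost. Recall ⊕ takes the minimum of its arguments and ⊗ takes their sum. Working out the expression (((5 ⊗ 7) ⊗ (-2 ⊕ -1)) ⊗ ((-2 ⊗ -3) ⊕ (1 ⊗ 6))) gives 5.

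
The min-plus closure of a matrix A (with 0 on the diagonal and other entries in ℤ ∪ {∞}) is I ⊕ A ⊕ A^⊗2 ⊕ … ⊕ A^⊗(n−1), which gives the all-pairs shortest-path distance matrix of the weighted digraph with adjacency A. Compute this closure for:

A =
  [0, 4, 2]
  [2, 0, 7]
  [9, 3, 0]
Closure =
  [0, 4, 2]
  [2, 0, 4]
  [5, 3, 0]

This is the Floyd-Warshall all-pairs shortest-path computation. For each intermediate vertex k = 0, 1, …, 2, update dist[i][j] ← min(dist[i][j], dist[i][k] + dist[k][j]). The final matrix gives, for each (i, j), the minimum total weight of any directed path from i to j (possibly empty when i = j).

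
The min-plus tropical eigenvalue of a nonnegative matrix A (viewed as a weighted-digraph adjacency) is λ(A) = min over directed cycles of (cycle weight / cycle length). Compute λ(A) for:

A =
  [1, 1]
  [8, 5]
λ(A) = 1

Enumerate directed cycles and compute their means (weight / length). Sample:
  cycle 0 → 0: weight = 1, length = 1, mean = 1/1 ≈ 1.000
  cycle 1 → 1: weight = 5, length = 1, mean = 5/1 ≈ 5.000
  cycle 0 → 1 → 0: weight = 9, length = 2, mean = 9/2 ≈ 4.500
  cycle 1 → 0 → 1: weight = 9, length = 2, mean = 9/2 ≈ 4.500
Minimum mean = 1.000, attained e.g. along the cycle 0 → 0 with weight 1 and length 1. So λ(A) = 1/1 = 1.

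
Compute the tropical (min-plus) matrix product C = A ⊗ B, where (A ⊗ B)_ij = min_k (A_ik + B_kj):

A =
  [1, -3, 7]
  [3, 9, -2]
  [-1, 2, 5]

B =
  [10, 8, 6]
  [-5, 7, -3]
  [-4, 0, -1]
A ⊗ B =
  [-8, 4, -6]
  [-6, -2, -3]
  [-3, 5, -1]

Apply the min-plus product entry-by-entry:
  C[0][0] = min over k of (A[0][0] + B[0][0] = 1 + 10 = 11, A[0][1] + B[1][0] = -3 + -5 = -8, A[0][2] + B[2][0] = 7 + -4 = 3) = -8 (attained at k = 1)
  C[0][1] = min over k of (A[0][0] + B[0][1] = 1 + 8 = 9, A[0][1] + B[1][1] = -3 + 7 = 4, A[0][2] + B[2][1] = 7 + 0 = 7) = 4 (attained at k = 1)
  C[0][2] = min over k of (A[0][0] + B[0][2] = 1 + 6 = 7, A[0][1] + B[1][2] = -3 + -3 = -6, A[0][2] + B[2][2] = 7 + -1 = 6) = -6 (attained at k = 1)
  C[1][0] = min over k of (A[1][0] + B[0][0] = 3 + 10 = 13, A[1][1] + B[1][0] = 9 + -5 = 4, A[1][2] + B[2][0] = -2 + -4 = -6) = -6 (attained at k = 2)
  C[1][1] = min over k of (A[1][0] + B[0][1] = 3 + 8 = 11, A[1][1] + B[1][1] = 9 + 7 = 16, A[1][2] + B[2][1] = -2 + 0 = -2) = -2 (attained at k = 2)
  C[1][2] = min over k of (A[1][0] + B[0][2] = 3 + 6 = 9, A[1][1] + B[1][2] = 9 + -3 = 6, A[1][2] + B[2][2] = -2 + -1 = -3) = -3 (attained at k = 2)
  C[2][0] = min over k of (A[2][0] + B[0][0] = -1 + 10 = 9, A[2][1] + B[1][0] = 2 + -5 = -3, A[2][2] + B[2][0] = 5 + -4 = 1) = -3 (attained at k = 1)
  C[2][1] = min over k of (A[2][0] + B[0][1] = -1 + 8 = 7, A[2][1] + B[1][1] = 2 + 7 = 9, A[2][2] + B[2][1] = 5 + 0 = 5) = 5 (attained at k = 2)
  C[2][2] = min over k of (A[2][0] + B[0][2] = -1 + 6 = 5, A[2][1] + B[1][2] = 2 + -3 = -1, A[2][2] + B[2][2] = 5 + -1 = 4) = -1 (attained at k = 1)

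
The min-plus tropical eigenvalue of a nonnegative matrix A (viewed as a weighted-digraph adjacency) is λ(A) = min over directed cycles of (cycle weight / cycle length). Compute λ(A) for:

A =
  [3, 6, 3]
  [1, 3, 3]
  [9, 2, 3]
λ(A) = 2

Enumerate directed cycles and compute their means (weight / length). Sample:
  cycle 0 → 0: weight = 3, length = 1, mean = 3/1 ≈ 3.000
  cycle 1 → 1: weight = 3, length = 1, mean = 3/1 ≈ 3.000
  cycle 2 → 2: weight = 3, length = 1, mean = 3/1 ≈ 3.000
  cycle 0 → 1 → 0: weight = 7, length = 2, mean = 7/2 ≈ 3.500
  cycle 0 → 2 → 0: weight = 12, length = 2, mean = 12/2 ≈ 6.000
  cycle 1 → 0 → 1: weight = 7, length = 2, mean = 7/2 ≈ 3.500
Minimum mean = 2.000, attained e.g. along the cycle 0 → 2 → 1 → 0 with weight 6 and length 3. So λ(A) = 6/3 = 2.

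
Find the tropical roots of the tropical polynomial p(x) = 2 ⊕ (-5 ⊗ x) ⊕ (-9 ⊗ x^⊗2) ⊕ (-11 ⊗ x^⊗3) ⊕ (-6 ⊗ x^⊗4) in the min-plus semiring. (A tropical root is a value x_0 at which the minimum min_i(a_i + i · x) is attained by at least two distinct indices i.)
Roots: {-5, 2, 4, 7}

Each tropical root is a break point of the lower envelope of the lines y = a_i + i · x (there are 5 lines, with slopes 0, 1, ..., 4). Only the lines that attain the minimum somewhere contribute to roots; other lines are dominated. Here the surviving (envelope) indices are i = 4, i = 3, i = 2, i = 1, i = 0.
Intersections between consecutive envelope lines give the roots: for adjacent envelope indices i < j the intersection is x = (a_i − a_j) / (j − i). Reading off the sorted break points: {-5, 2, 4, 7}.
Verification: at each break x_0, at least two indices attain the minimum of min_i(a_i + i · x_0).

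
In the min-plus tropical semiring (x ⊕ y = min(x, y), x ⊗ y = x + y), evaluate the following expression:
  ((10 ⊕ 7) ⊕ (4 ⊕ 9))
((10 ⊕ 7) ⊕ (4 ⊕ 9)) = 4

Expand innermost to outermost. Recall ⊕ takes the minimum of its arguments and ⊗ takes their sum. Working out the expression ((10 ⊕ 7) ⊕ (4 ⊕ 9)) gives 4.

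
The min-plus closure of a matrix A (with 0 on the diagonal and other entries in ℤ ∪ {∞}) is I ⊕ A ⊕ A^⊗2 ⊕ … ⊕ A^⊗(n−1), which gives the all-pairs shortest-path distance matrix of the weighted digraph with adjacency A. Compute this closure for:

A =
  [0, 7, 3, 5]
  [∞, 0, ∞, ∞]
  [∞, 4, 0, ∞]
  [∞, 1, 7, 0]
Closure =
  [0, 6, 3, 5]
  [∞, 0, ∞, ∞]
  [∞, 4, 0, ∞]
  [∞, 1, 7, 0]

This is the Floyd-Warshall all-pairs shortest-path computation. For each intermediate vertex k = 0, 1, …, 3, update dist[i][j] ← min(dist[i][j], dist[i][k] + dist[k][j]). The final matrix gives, for each (i, j), the minimum total weight of any directed path from i to j (possibly empty when i = j).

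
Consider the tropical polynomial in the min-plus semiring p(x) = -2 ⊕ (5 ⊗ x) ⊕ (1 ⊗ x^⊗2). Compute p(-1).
p(-1) = -2

A tropical monomial a ⊗ x^⊗i evaluates to a + i · x. Evaluating each term at x = -1:
  Term 0 contributes -2 + 0 · -1 = -2
  Term 1 contributes 5 + 1 · -1 = 4
  Term 2 contributes 1 + 2 · -1 = -1
p(-1) = ⊕ of these = min[-2, 4, -1] = -2.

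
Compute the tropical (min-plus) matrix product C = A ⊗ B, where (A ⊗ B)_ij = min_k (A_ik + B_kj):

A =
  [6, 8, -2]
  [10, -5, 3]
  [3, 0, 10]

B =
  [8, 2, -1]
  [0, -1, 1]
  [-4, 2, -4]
A ⊗ B =
  [-6, 0, -6]
  [-5, -6, -4]
  [0, -1, 1]

Apply the min-plus product entry-by-entry:
  C[0][0] = min over k of (A[0][0] + B[0][0] = 6 + 8 = 14, A[0][1] + B[1][0] = 8 + 0 = 8, A[0][2] + B[2][0] = -2 + -4 = -6) = -6 (attained at k = 2)
  C[0][1] = min over k of (A[0][0] + B[0][1] = 6 + 2 = 8, A[0][1] + B[1][1] = 8 + -1 = 7, A[0][2] + B[2][1] = -2 + 2 = 0) = 0 (attained at k = 2)
  C[0][2] = min over k of (A[0][0] + B[0][2] = 6 + -1 = 5, A[0][1] + B[1][2] = 8 + 1 = 9, A[0][2] + B[2][2] = -2 + -4 = -6) = -6 (attained at k = 2)
  C[1][0] = min over k of (A[1][0] + B[0][0] = 10 + 8 = 18, A[1][1] + B[1][0] = -5 + 0 = -5, A[1][2] + B[2][0] = 3 + -4 = -1) = -5 (attained at k = 1)
  C[1][1] = min over k of (A[1][0] + B[0][1] = 10 + 2 = 12, A[1][1] + B[1][1] = -5 + -1 = -6, A[1][2] + B[2][1] = 3 + 2 = 5) = -6 (attained at k = 1)
  C[1][2] = min over k of (A[1][0] + B[0][2] = 10 + -1 = 9, A[1][1] + B[1][2] = -5 + 1 = -4, A[1][2] + B[2][2] = 3 + -4 = -1) = -4 (attained at k = 1)
  C[2][0] = min over k of (A[2][0] + B[0][0] = 3 + 8 = 11, A[2][1] + B[1][0] = 0 + 0 = 0, A[2][2] + B[2][0] = 10 + -4 = 6) = 0 (attained at k = 1)
  C[2][1] = min over k of (A[2][0] + B[0][1] = 3 + 2 = 5, A[2][1] + B[1][1] = 0 + -1 = -1, A[2][2] + B[2][1] = 10 + 2 = 12) = -1 (attained at k = 1)
  C[2][2] = min over k of (A[2][0] + B[0][2] = 3 + -1 = 2, A[2][1] + B[1][2] = 0 + 1 = 1, A[2][2] + B[2][2] = 10 + -4 = 6) = 1 (attained at k = 1)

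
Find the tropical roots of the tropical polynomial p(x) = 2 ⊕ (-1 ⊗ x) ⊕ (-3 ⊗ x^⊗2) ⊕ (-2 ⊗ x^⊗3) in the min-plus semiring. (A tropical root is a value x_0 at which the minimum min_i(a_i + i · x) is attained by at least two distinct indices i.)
Roots: {-1, 2, 3}

Each tropical root is a break point of the lower envelope of the lines y = a_i + i · x (there are 4 lines, with slopes 0, 1, ..., 3). Only the lines that attain the minimum somewhere contribute to roots; other lines are dominated. Here the surviving (envelope) indices are i = 3, i = 2, i = 1, i = 0.
Intersections between consecutive envelope lines give the roots: for adjacent envelope indices i < j the intersection is x = (a_i − a_j) / (j − i). Reading off the sorted break points: {-1, 2, 3}.
Verification: at each break x_0, at least two indices attain the minimum of min_i(a_i + i · x_0).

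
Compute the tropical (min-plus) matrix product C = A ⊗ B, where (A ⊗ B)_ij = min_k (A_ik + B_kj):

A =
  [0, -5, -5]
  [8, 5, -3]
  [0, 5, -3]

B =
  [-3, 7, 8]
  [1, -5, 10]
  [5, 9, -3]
A ⊗ B =
  [-4, -10, -8]
  [2, 0, -6]
  [-3, 0, -6]

Apply the min-plus product entry-by-entry:
  C[0][0] = min over k of (A[0][0] + B[0][0] = 0 + -3 = -3, A[0][1] + B[1][0] = -5 + 1 = -4, A[0][2] + B[2][0] = -5 + 5 = 0) = -4 (attained at k = 1)
  C[0][1] = min over k of (A[0][0] + B[0][1] = 0 + 7 = 7, A[0][1] + B[1][1] = -5 + -5 = -10, A[0][2] + B[2][1] = -5 + 9 = 4) = -10 (attained at k = 1)
  C[0][2] = min over k of (A[0][0] + B[0][2] = 0 + 8 = 8, A[0][1] + B[1][2] = -5 + 10 = 5, A[0][2] + B[2][2] = -5 + -3 = -8) = -8 (attained at k = 2)
  C[1][0] = min over k of (A[1][0] + B[0][0] = 8 + -3 = 5, A[1][1] + B[1][0] = 5 + 1 = 6, A[1][2] + B[2][0] = -3 + 5 = 2) = 2 (attained at k = 2)
  C[1][1] = min over k of (A[1][0] + B[0][1] = 8 + 7 = 15, A[1][1] + B[1][1] = 5 + -5 = 0, A[1][2] + B[2][1] = -3 + 9 = 6) = 0 (attained at k = 1)
  C[1][2] = min over k of (A[1][0] + B[0][2] = 8 + 8 = 16, A[1][1] + B[1][2] = 5 + 10 = 15, A[1][2] + B[2][2] = -3 + -3 = -6) = -6 (attained at k = 2)
  C[2][0] = min over k of (A[2][0] + B[0][0] = 0 + -3 = -3, A[2][1] + B[1][0] = 5 + 1 = 6, A[2][2] + B[2][0] = -3 + 5 = 2) = -3 (attained at k = 0)
  C[2][1] = min over k of (A[2][0] + B[0][1] = 0 + 7 = 7, A[2][1] + B[1][1] = 5 + -5 = 0, A[2][2] + B[2][1] = -3 + 9 = 6) = 0 (attained at k = 1)
  C[2][2] = min over k of (A[2][0] + B[0][2] = 0 + 8 = 8, A[2][1] + B[1][2] = 5 + 10 = 15, A[2][2] + B[2][2] = -3 + -3 = -6) = -6 (attained at k = 2)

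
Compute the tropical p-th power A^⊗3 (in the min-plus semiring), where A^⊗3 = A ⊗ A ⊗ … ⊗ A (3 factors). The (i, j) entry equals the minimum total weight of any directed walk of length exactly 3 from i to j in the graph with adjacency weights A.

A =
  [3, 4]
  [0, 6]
A^⊗3 =
  [7, 8]
  [4, 7]

Each entry (A^⊗3)_ij equals the minimum over all length-3 walks i = v_0 → v_1 → … → v_3 = j of Σ_t A[v_t][v_{t+1}]. For example, for (i, j) = (0, 1) we minimise over 4 possible intermediate vertex sequences; the minimum is 8, attained along the walk 0 → 1 → 0 → 1.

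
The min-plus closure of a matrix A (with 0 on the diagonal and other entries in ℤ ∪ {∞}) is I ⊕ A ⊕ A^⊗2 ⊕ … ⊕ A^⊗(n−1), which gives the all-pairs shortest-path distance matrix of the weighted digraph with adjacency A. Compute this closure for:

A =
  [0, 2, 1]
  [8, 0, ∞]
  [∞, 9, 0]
Closure =
  [0, 2, 1]
  [8, 0, 9]
  [17, 9, 0]

This is the Floyd-Warshall all-pairs shortest-path computation. For each intermediate vertex k = 0, 1, …, 2, update dist[i][j] ← min(dist[i][j], dist[i][k] + dist[k][j]). The final matrix gives, for each (i, j), the minimum total weight of any directed path from i to j (possibly empty when i = j).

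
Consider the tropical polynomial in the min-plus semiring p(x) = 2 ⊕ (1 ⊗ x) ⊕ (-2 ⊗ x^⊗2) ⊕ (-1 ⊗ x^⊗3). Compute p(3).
p(3) = 2

A tropical monomial a ⊗ x^⊗i evaluates to a + i · x. Evaluating each term at x = 3:
  Term 0 contributes 2 + 0 · 3 = 2
  Term 1 contributes 1 + 1 · 3 = 4
  Term 2 contributes -2 + 2 · 3 = 4
  Term 3 contributes -1 + 3 · 3 = 8
p(3) = ⊕ of these = min[2, 4, 4, 8] = 2.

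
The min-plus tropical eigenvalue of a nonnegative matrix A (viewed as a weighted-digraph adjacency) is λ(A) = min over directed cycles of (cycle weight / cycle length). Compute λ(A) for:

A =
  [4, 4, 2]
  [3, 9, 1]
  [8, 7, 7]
λ(A) = 7/2

Enumerate directed cycles and compute their means (weight / length). Sample:
  cycle 0 → 0: weight = 4, length = 1, mean = 4/1 ≈ 4.000
  cycle 1 → 1: weight = 9, length = 1, mean = 9/1 ≈ 9.000
  cycle 2 → 2: weight = 7, length = 1, mean = 7/1 ≈ 7.000
  cycle 0 → 1 → 0: weight = 7, length = 2, mean = 7/2 ≈ 3.500
  cycle 0 → 2 → 0: weight = 10, length = 2, mean = 10/2 ≈ 5.000
  cycle 1 → 0 → 1: weight = 7, length = 2, mean = 7/2 ≈ 3.500
Minimum mean = 3.500, attained e.g. along the cycle 0 → 1 → 0 with weight 7 and length 2. So λ(A) = 7/2 = 7/2.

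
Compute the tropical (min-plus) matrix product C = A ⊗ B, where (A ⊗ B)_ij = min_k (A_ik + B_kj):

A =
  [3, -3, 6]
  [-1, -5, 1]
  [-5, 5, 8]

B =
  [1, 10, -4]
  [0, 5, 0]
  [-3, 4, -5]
A ⊗ B =
  [-3, 2, -3]
  [-5, 0, -5]
  [-4, 5, -9]

Apply the min-plus product entry-by-entry:
  C[0][0] = min over k of (A[0][0] + B[0][0] = 3 + 1 = 4, A[0][1] + B[1][0] = -3 + 0 = -3, A[0][2] + B[2][0] = 6 + -3 = 3) = -3 (attained at k = 1)
  C[0][1] = min over k of (A[0][0] + B[0][1] = 3 + 10 = 13, A[0][1] + B[1][1] = -3 + 5 = 2, A[0][2] + B[2][1] = 6 + 4 = 10) = 2 (attained at k = 1)
  C[0][2] = min over k of (A[0][0] + B[0][2] = 3 + -4 = -1, A[0][1] + B[1][2] = -3 + 0 = -3, A[0][2] + B[2][2] = 6 + -5 = 1) = -3 (attained at k = 1)
  C[1][0] = min over k of (A[1][0] + B[0][0] = -1 + 1 = 0, A[1][1] + B[1][0] = -5 + 0 = -5, A[1][2] + B[2][0] = 1 + -3 = -2) = -5 (attained at k = 1)
  C[1][1] = min over k of (A[1][0] + B[0][1] = -1 + 10 = 9, A[1][1] + B[1][1] = -5 + 5 = 0, A[1][2] + B[2][1] = 1 + 4 = 5) = 0 (attained at k = 1)
  C[1][2] = min over k of (A[1][0] + B[0][2] = -1 + -4 = -5, A[1][1] + B[1][2] = -5 + 0 = -5, A[1][2] + B[2][2] = 1 + -5 = -4) = -5 (attained at k = 0)
  C[2][0] = min over k of (A[2][0] + B[0][0] = -5 + 1 = -4, A[2][1] + B[1][0] = 5 + 0 = 5, A[2][2] + B[2][0] = 8 + -3 = 5) = -4 (attained at k = 0)
  C[2][1] = min over k of (A[2][0] + B[0][1] = -5 + 10 = 5, A[2][1] + B[1][1] = 5 + 5 = 10, A[2][2] + B[2][1] = 8 + 4 = 12) = 5 (attained at k = 0)
  C[2][2] = min over k of (A[2][0] + B[0][2] = -5 + -4 = -9, A[2][1] + B[1][2] = 5 + 0 = 5, A[2][2] + B[2][2] = 8 + -5 = 3) = -9 (attained at k = 0)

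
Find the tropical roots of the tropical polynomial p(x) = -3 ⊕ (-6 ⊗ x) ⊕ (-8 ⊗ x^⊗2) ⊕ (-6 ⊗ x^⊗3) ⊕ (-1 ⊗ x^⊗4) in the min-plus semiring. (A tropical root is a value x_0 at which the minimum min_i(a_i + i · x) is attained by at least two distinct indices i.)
Roots: {-5, -2, 2, 3}

Each tropical root is a break point of the lower envelope of the lines y = a_i + i · x (there are 5 lines, with slopes 0, 1, ..., 4). Only the lines that attain the minimum somewhere contribute to roots; other lines are dominated. Here the surviving (envelope) indices are i = 4, i = 3, i = 2, i = 1, i = 0.
Intersections between consecutive envelope lines give the roots: for adjacent envelope indices i < j the intersection is x = (a_i − a_j) / (j − i). Reading off the sorted break points: {-5, -2, 2, 3}.
Verification: at each break x_0, at least two indices attain the minimum of min_i(a_i + i · x_0).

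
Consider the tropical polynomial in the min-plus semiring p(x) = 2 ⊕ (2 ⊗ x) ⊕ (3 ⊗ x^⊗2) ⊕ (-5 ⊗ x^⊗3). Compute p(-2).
p(-2) = -11

A tropical monomial a ⊗ x^⊗i evaluates to a + i · x. Evaluating each term at x = -2:
  Term 0 contributes 2 + 0 · -2 = 2
  Term 1 contributes 2 + 1 · -2 = 0
  Term 2 contributes 3 + 2 · -2 = -1
  Term 3 contributes -5 + 3 · -2 = -11
p(-2) = ⊕ of these = min[2, 0, -1, -11] = -11.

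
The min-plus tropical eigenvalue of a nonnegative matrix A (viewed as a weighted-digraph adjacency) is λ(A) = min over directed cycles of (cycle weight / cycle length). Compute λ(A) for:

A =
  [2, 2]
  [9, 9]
λ(A) = 2

Enumerate directed cycles and compute their means (weight / length). Sample:
  cycle 0 → 0: weight = 2, length = 1, mean = 2/1 ≈ 2.000
  cycle 1 → 1: weight = 9, length = 1, mean = 9/1 ≈ 9.000
  cycle 0 → 1 → 0: weight = 11, length = 2, mean = 11/2 ≈ 5.500
  cycle 1 → 0 → 1: weight = 11, length = 2, mean = 11/2 ≈ 5.500
Minimum mean = 2.000, attained e.g. along the cycle 0 → 0 with weight 2 and length 1. So λ(A) = 2/1 = 2.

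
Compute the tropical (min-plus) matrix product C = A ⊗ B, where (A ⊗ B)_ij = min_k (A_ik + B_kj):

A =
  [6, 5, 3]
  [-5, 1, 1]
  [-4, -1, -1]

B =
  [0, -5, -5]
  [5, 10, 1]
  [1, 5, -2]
A ⊗ B =
  [4, 1, 1]
  [-5, -10, -10]
  [-4, -9, -9]

Apply the min-plus product entry-by-entry:
  C[0][0] = min over k of (A[0][0] + B[0][0] = 6 + 0 = 6, A[0][1] + B[1][0] = 5 + 5 = 10, A[0][2] + B[2][0] = 3 + 1 = 4) = 4 (attained at k = 2)
  C[0][1] = min over k of (A[0][0] + B[0][1] = 6 + -5 = 1, A[0][1] + B[1][1] = 5 + 10 = 15, A[0][2] + B[2][1] = 3 + 5 = 8) = 1 (attained at k = 0)
  C[0][2] = min over k of (A[0][0] + B[0][2] = 6 + -5 = 1, A[0][1] + B[1][2] = 5 + 1 = 6, A[0][2] + B[2][2] = 3 + -2 = 1) = 1 (attained at k = 0)
  C[1][0] = min over k of (A[1][0] + B[0][0] = -5 + 0 = -5, A[1][1] + B[1][0] = 1 + 5 = 6, A[1][2] + B[2][0] = 1 + 1 = 2) = -5 (attained at k = 0)
  C[1][1] = min over k of (A[1][0] + B[0][1] = -5 + -5 = -10, A[1][1] + B[1][1] = 1 + 10 = 11, A[1][2] + B[2][1] = 1 + 5 = 6) = -10 (attained at k = 0)
  C[1][2] = min over k of (A[1][0] + B[0][2] = -5 + -5 = -10, A[1][1] + B[1][2] = 1 + 1 = 2, A[1][2] + B[2][2] = 1 + -2 = -1) = -10 (attained at k = 0)
  C[2][0] = min over k of (A[2][0] + B[0][0] = -4 + 0 = -4, A[2][1] + B[1][0] = -1 + 5 = 4, A[2][2] + B[2][0] = -1 + 1 = 0) = -4 (attained at k = 0)
  C[2][1] = min over k of (A[2][0] + B[0][1] = -4 + -5 = -9, A[2][1] + B[1][1] = -1 + 10 = 9, A[2][2] + B[2][1] = -1 + 5 = 4) = -9 (attained at k = 0)
  C[2][2] = min over k of (A[2][0] + B[0][2] = -4 + -5 = -9, A[2][1] + B[1][2] = -1 + 1 = 0, A[2][2] + B[2][2] = -1 + -2 = -3) = -9 (attained at k = 0)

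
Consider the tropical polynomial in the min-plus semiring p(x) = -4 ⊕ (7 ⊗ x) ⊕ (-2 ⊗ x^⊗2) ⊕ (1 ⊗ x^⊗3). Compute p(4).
p(4) = -4

A tropical monomial a ⊗ x^⊗i evaluates to a + i · x. Evaluating each term at x = 4:
  Term 0 contributes -4 + 0 · 4 = -4
  Term 1 contributes 7 + 1 · 4 = 11
  Term 2 contributes -2 + 2 · 4 = 6
  Term 3 contributes 1 + 3 · 4 = 13
p(4) = ⊕ of these = min[-4, 11, 6, 13] = -4.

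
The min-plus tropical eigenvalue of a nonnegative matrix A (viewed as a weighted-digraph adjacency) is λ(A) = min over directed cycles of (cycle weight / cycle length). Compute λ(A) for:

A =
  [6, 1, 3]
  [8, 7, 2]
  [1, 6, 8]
λ(A) = 4/3

Enumerate directed cycles and compute their means (weight / length). Sample:
  cycle 0 → 0: weight = 6, length = 1, mean = 6/1 ≈ 6.000
  cycle 1 → 1: weight = 7, length = 1, mean = 7/1 ≈ 7.000
  cycle 2 → 2: weight = 8, length = 1, mean = 8/1 ≈ 8.000
  cycle 0 → 1 → 0: weight = 9, length = 2, mean = 9/2 ≈ 4.500
  cycle 0 → 2 → 0: weight = 4, length = 2, mean = 4/2 ≈ 2.000
  cycle 1 → 0 → 1: weight = 9, length = 2, mean = 9/2 ≈ 4.500
Minimum mean = 1.333, attained e.g. along the cycle 0 → 1 → 2 → 0 with weight 4 and length 3. So λ(A) = 4/3 = 4/3.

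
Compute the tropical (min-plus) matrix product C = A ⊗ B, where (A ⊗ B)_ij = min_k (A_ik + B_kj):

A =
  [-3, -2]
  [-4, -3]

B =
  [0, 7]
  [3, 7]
A ⊗ B =
  [-3, 4]
  [-4, 3]

Apply the min-plus product entry-by-entry:
  C[0][0] = min over k of (A[0][0] + B[0][0] = -3 + 0 = -3, A[0][1] + B[1][0] = -2 + 3 = 1) = -3 (attained at k = 0)
  C[0][1] = min over k of (A[0][0] + B[0][1] = -3 + 7 = 4, A[0][1] + B[1][1] = -2 + 7 = 5) = 4 (attained at k = 0)
  C[1][0] = min over k of (A[1][0] + B[0][0] = -4 + 0 = -4, A[1][1] + B[1][0] = -3 + 3 = 0) = -4 (attained at k = 0)
  C[1][1] = min over k of (A[1][0] + B[0][1] = -4 + 7 = 3, A[1][1] + B[1][1] = -3 + 7 = 4) = 3 (attained at k = 0)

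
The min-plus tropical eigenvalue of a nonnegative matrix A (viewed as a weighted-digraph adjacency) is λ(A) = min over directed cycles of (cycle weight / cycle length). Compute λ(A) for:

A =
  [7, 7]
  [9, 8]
λ(A) = 7

Enumerate directed cycles and compute their means (weight / length). Sample:
  cycle 0 → 0: weight = 7, length = 1, mean = 7/1 ≈ 7.000
  cycle 1 → 1: weight = 8, length = 1, mean = 8/1 ≈ 8.000
  cycle 0 → 1 → 0: weight = 16, length = 2, mean = 16/2 ≈ 8.000
  cycle 1 → 0 → 1: weight = 16, length = 2, mean = 16/2 ≈ 8.000
Minimum mean = 7.000, attained e.g. along the cycle 0 → 0 with weight 7 and length 1. So λ(A) = 7/1 = 7.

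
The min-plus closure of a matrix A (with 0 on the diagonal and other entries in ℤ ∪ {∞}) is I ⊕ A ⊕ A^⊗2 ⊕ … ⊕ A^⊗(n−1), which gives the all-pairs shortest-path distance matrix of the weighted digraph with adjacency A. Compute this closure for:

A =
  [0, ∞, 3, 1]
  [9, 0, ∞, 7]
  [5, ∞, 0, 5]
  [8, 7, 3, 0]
Closure =
  [0, 8, 3, 1]
  [9, 0, 10, 7]
  [5, 12, 0, 5]
  [8, 7, 3, 0]

This is the Floyd-Warshall all-pairs shortest-path computation. For each intermediate vertex k = 0, 1, …, 3, update dist[i][j] ← min(dist[i][j], dist[i][k] + dist[k][j]). The final matrix gives, for each (i, j), the minimum total weight of any directed path from i to j (possibly empty when i = j).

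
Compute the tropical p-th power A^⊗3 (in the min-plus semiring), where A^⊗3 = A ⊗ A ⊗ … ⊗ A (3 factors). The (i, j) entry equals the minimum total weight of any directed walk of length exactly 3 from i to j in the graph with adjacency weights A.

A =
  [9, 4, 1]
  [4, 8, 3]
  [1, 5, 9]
A^⊗3 =
  [8, 6, 3]
  [6, 8, 5]
  [3, 7, 8]

Each entry (A^⊗3)_ij equals the minimum over all length-3 walks i = v_0 → v_1 → … → v_3 = j of Σ_t A[v_t][v_{t+1}]. For example, for (i, j) = (0, 2) we minimise over 9 possible intermediate vertex sequences; the minimum is 3, attained along the walk 0 → 2 → 0 → 2.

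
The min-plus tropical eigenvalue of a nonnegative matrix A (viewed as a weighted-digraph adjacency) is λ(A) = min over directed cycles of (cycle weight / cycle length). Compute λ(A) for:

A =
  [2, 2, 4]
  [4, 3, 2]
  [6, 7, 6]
λ(A) = 2

Enumerate directed cycles and compute their means (weight / length). Sample:
  cycle 0 → 0: weight = 2, length = 1, mean = 2/1 ≈ 2.000
  cycle 1 → 1: weight = 3, length = 1, mean = 3/1 ≈ 3.000
  cycle 2 → 2: weight = 6, length = 1, mean = 6/1 ≈ 6.000
  cycle 0 → 1 → 0: weight = 6, length = 2, mean = 6/2 ≈ 3.000
  cycle 0 → 2 → 0: weight = 10, length = 2, mean = 10/2 ≈ 5.000
  cycle 1 → 0 → 1: weight = 6, length = 2, mean = 6/2 ≈ 3.000
Minimum mean = 2.000, attained e.g. along the cycle 0 → 0 with weight 2 and length 1. So λ(A) = 2/1 = 2.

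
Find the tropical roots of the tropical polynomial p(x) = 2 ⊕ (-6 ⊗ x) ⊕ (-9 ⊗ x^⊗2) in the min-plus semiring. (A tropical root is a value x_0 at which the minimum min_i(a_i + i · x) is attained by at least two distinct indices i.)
Roots: {3, 8}

Each tropical root is a break point of the lower envelope of the lines y = a_i + i · x (there are 3 lines, with slopes 0, 1, ..., 2). Only the lines that attain the minimum somewhere contribute to roots; other lines are dominated. Here the surviving (envelope) indices are i = 2, i = 1, i = 0.
Intersections between consecutive envelope lines give the roots: for adjacent envelope indices i < j the intersection is x = (a_i − a_j) / (j − i). Reading off the sorted break points: {3, 8}.
Verification: at each break x_0, at least two indices attain the minimum of min_i(a_i + i · x_0).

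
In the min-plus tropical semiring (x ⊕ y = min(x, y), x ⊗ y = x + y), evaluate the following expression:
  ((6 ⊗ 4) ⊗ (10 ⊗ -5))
((6 ⊗ 4) ⊗ (10 ⊗ -5)) = 15

Expand innermost to outermost. Recall ⊕ takes the minimum of its arguments and ⊗ takes their sum. Working out the expression ((6 ⊗ 4) ⊗ (10 ⊗ -5)) gives 15.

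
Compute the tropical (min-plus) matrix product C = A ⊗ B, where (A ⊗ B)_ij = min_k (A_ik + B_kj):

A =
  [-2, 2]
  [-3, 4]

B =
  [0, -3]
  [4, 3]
A ⊗ B =
  [-2, -5]
  [-3, -6]

Apply the min-plus product entry-by-entry:
  C[0][0] = min over k of (A[0][0] + B[0][0] = -2 + 0 = -2, A[0][1] + B[1][0] = 2 + 4 = 6) = -2 (attained at k = 0)
  C[0][1] = min over k of (A[0][0] + B[0][1] = -2 + -3 = -5, A[0][1] + B[1][1] = 2 + 3 = 5) = -5 (attained at k = 0)
  C[1][0] = min over k of (A[1][0] + B[0][0] = -3 + 0 = -3, A[1][1] + B[1][0] = 4 + 4 = 8) = -3 (attained at k = 0)
  C[1][1] = min over k of (A[1][0] + B[0][1] = -3 + -3 = -6, A[1][1] + B[1][1] = 4 + 3 = 7) = -6 (attained at k = 0)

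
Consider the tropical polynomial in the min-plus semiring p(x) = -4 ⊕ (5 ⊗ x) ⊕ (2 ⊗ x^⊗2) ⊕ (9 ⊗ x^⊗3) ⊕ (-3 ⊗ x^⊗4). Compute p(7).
p(7) = -4

A tropical monomial a ⊗ x^⊗i evaluates to a + i · x. Evaluating each term at x = 7:
  Term 0 contributes -4 + 0 · 7 = -4
  Term 1 contributes 5 + 1 · 7 = 12
  Term 2 contributes 2 + 2 · 7 = 16
  Term 3 contributes 9 + 3 · 7 = 30
  Term 4 contributes -3 + 4 · 7 = 25
p(7) = ⊕ of these = min[-4, 12, 16, 30, 25] = -4.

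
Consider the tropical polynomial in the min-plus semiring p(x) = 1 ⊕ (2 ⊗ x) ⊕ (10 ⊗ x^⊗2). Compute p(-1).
p(-1) = 1

A tropical monomial a ⊗ x^⊗i evaluates to a + i · x. Evaluating each term at x = -1:
  Term 0 contributes 1 + 0 · -1 = 1
  Term 1 contributes 2 + 1 · -1 = 1
  Term 2 contributes 10 + 2 · -1 = 8
p(-1) = ⊕ of these = min[1, 1, 8] = 1.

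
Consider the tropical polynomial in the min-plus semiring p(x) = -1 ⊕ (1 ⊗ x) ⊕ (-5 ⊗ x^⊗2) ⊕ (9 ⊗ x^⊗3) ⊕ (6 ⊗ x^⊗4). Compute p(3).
p(3) = -1

A tropical monomial a ⊗ x^⊗i evaluates to a + i · x. Evaluating each term at x = 3:
  Term 0 contributes -1 + 0 · 3 = -1
  Term 1 contributes 1 + 1 · 3 = 4
  Term 2 contributes -5 + 2 · 3 = 1
  Term 3 contributes 9 + 3 · 3 = 18
  Term 4 contributes 6 + 4 · 3 = 18
p(3) = ⊕ of these = min[-1, 4, 1, 18, 18] = -1.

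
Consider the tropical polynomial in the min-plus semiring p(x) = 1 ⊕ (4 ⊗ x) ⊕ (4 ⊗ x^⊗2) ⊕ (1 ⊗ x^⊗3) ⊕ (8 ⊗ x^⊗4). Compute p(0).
p(0) = 1

A tropical monomial a ⊗ x^⊗i evaluates to a + i · x. Evaluating each term at x = 0:
  Term 0 contributes 1 + 0 · 0 = 1
  Term 1 contributes 4 + 1 · 0 = 4
  Term 2 contributes 4 + 2 · 0 = 4
  Term 3 contributes 1 + 3 · 0 = 1
  Term 4 contributes 8 + 4 · 0 = 8
p(0) = ⊕ of these = min[1, 4, 4, 1, 8] = 1.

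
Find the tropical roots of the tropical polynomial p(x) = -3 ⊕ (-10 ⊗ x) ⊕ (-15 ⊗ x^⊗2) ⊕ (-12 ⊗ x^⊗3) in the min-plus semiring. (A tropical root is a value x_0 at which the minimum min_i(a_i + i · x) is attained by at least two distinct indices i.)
Roots: {-3, 5, 7}

Each tropical root is a break point of the lower envelope of the lines y = a_i + i · x (there are 4 lines, with slopes 0, 1, ..., 3). Only the lines that attain the minimum somewhere contribute to roots; other lines are dominated. Here the surviving (envelope) indices are i = 3, i = 2, i = 1, i = 0.
Intersections between consecutive envelope lines give the roots: for adjacent envelope indices i < j the intersection is x = (a_i − a_j) / (j − i). Reading off the sorted break points: {-3, 5, 7}.
Verification: at each break x_0, at least two indices attain the minimum of min_i(a_i + i · x_0).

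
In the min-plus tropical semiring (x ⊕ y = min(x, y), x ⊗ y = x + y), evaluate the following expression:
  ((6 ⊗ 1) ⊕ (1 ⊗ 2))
((6 ⊗ 1) ⊕ (1 ⊗ 2)) = 3

Expand innermost to outermost. Recall ⊕ takes the minimum of its arguments and ⊗ takes their sum. Working out the expression ((6 ⊗ 1) ⊕ (1 ⊗ 2)) gives 3.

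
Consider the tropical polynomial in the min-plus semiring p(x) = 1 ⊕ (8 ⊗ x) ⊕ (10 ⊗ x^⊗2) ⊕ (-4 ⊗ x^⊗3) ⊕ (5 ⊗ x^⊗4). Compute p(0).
p(0) = -4

A tropical monomial a ⊗ x^⊗i evaluates to a + i · x. Evaluating each term at x = 0:
  Term 0 contributes 1 + 0 · 0 = 1
  Term 1 contributes 8 + 1 · 0 = 8
  Term 2 contributes 10 + 2 · 0 = 10
  Term 3 contributes -4 + 3 · 0 = -4
  Term 4 contributes 5 + 4 · 0 = 5
p(0) = ⊕ of these = min[1, 8, 10, -4, 5] = -4.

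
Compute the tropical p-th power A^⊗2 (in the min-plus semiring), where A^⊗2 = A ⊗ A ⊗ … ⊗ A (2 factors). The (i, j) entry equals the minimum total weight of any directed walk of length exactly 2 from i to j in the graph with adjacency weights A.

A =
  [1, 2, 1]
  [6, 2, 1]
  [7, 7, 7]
A^⊗2 =
  [2, 3, 2]
  [7, 4, 3]
  [8, 9, 8]

Each entry (A^⊗2)_ij equals the minimum over all length-2 walks i = v_0 → v_1 → … → v_2 = j of Σ_t A[v_t][v_{t+1}]. For example, for (i, j) = (0, 2) we minimise over 3 possible intermediate vertex sequences; the minimum is 2, attained along the walk 0 → 0 → 2.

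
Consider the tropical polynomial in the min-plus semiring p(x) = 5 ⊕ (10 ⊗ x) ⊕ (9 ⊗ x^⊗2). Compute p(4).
p(4) = 5

A tropical monomial a ⊗ x^⊗i evaluates to a + i · x. Evaluating each term at x = 4:
  Term 0 contributes 5 + 0 · 4 = 5
  Term 1 contributes 10 + 1 · 4 = 14
  Term 2 contributes 9 + 2 · 4 = 17
p(4) = ⊕ of these = min[5, 14, 17] = 5.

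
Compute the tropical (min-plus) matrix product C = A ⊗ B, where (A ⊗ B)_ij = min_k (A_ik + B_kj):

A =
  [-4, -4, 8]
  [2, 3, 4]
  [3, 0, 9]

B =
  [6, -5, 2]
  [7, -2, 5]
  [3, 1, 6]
A ⊗ B =
  [2, -9, -2]
  [7, -3, 4]
  [7, -2, 5]

Apply the min-plus product entry-by-entry:
  C[0][0] = min over k of (A[0][0] + B[0][0] = -4 + 6 = 2, A[0][1] + B[1][0] = -4 + 7 = 3, A[0][2] + B[2][0] = 8 + 3 = 11) = 2 (attained at k = 0)
  C[0][1] = min over k of (A[0][0] + B[0][1] = -4 + -5 = -9, A[0][1] + B[1][1] = -4 + -2 = -6, A[0][2] + B[2][1] = 8 + 1 = 9) = -9 (attained at k = 0)
  C[0][2] = min over k of (A[0][0] + B[0][2] = -4 + 2 = -2, A[0][1] + B[1][2] = -4 + 5 = 1, A[0][2] + B[2][2] = 8 + 6 = 14) = -2 (attained at k = 0)
  C[1][0] = min over k of (A[1][0] + B[0][0] = 2 + 6 = 8, A[1][1] + B[1][0] = 3 + 7 = 10, A[1][2] + B[2][0] = 4 + 3 = 7) = 7 (attained at k = 2)
  C[1][1] = min over k of (A[1][0] + B[0][1] = 2 + -5 = -3, A[1][1] + B[1][1] = 3 + -2 = 1, A[1][2] + B[2][1] = 4 + 1 = 5) = -3 (attained at k = 0)
  C[1][2] = min over k of (A[1][0] + B[0][2] = 2 + 2 = 4, A[1][1] + B[1][2] = 3 + 5 = 8, A[1][2] + B[2][2] = 4 + 6 = 10) = 4 (attained at k = 0)
  C[2][0] = min over k of (A[2][0] + B[0][0] = 3 + 6 = 9, A[2][1] + B[1][0] = 0 + 7 = 7, A[2][2] + B[2][0] = 9 + 3 = 12) = 7 (attained at k = 1)
  C[2][1] = min over k of (A[2][0] + B[0][1] = 3 + -5 = -2, A[2][1] + B[1][1] = 0 + -2 = -2, A[2][2] + B[2][1] = 9 + 1 = 10) = -2 (attained at k = 0)
  C[2][2] = min over k of (A[2][0] + B[0][2] = 3 + 2 = 5, A[2][1] + B[1][2] = 0 + 5 = 5, A[2][2] + B[2][2] = 9 + 6 = 15) = 5 (attained at k = 0)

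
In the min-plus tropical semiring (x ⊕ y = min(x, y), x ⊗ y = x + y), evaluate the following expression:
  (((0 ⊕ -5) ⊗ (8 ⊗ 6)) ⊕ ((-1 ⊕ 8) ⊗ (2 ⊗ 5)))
(((0 ⊕ -5) ⊗ (8 ⊗ 6)) ⊕ ((-1 ⊕ 8) ⊗ (2 ⊗ 5))) = 6

Expand innermost to outermost. Recall ⊕ takes the minimum of its arguments and ⊗ takes their sum. Working out the expression (((0 ⊕ -5) ⊗ (8 ⊗ 6)) ⊕ ((-1 ⊕ 8) ⊗ (2 ⊗ 5))) gives 6.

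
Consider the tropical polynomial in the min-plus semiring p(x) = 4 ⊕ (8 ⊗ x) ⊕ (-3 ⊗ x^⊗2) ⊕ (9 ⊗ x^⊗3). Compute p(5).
p(5) = 4

A tropical monomial a ⊗ x^⊗i evaluates to a + i · x. Evaluating each term at x = 5:
  Term 0 contributes 4 + 0 · 5 = 4
  Term 1 contributes 8 + 1 · 5 = 13
  Term 2 contributes -3 + 2 · 5 = 7
  Term 3 contributes 9 + 3 · 5 = 24
p(5) = ⊕ of these = min[4, 13, 7, 24] = 4.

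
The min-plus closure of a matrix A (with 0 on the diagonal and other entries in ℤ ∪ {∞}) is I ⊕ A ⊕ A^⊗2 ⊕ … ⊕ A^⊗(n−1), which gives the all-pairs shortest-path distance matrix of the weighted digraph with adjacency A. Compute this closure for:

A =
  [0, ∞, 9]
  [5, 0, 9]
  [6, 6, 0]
Closure =
  [0, 15, 9]
  [5, 0, 9]
  [6, 6, 0]

This is the Floyd-Warshall all-pairs shortest-path computation. For each intermediate vertex k = 0, 1, …, 2, update dist[i][j] ← min(dist[i][j], dist[i][k] + dist[k][j]). The final matrix gives, for each (i, j), the minimum total weight of any directed path from i to j (possibly empty when i = j).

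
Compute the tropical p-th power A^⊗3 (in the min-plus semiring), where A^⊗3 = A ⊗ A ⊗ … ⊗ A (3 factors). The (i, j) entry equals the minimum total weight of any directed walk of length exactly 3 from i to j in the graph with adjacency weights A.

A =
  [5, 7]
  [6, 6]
A^⊗3 =
  [15, 17]
  [16, 18]

Each entry (A^⊗3)_ij equals the minimum over all length-3 walks i = v_0 → v_1 → … → v_3 = j of Σ_t A[v_t][v_{t+1}]. For example, for (i, j) = (0, 1) we minimise over 4 possible intermediate vertex sequences; the minimum is 17, attained along the walk 0 → 0 → 0 → 1.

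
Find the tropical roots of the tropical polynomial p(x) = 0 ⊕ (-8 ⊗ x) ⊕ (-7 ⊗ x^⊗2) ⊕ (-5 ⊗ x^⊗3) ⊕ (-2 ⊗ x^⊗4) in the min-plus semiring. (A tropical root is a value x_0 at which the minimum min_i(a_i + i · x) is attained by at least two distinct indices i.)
Roots: {-3, -2, -1, 8}

Each tropical root is a break point of the lower envelope of the lines y = a_i + i · x (there are 5 lines, with slopes 0, 1, ..., 4). Only the lines that attain the minimum somewhere contribute to roots; other lines are dominated. Here the surviving (envelope) indices are i = 4, i = 3, i = 2, i = 1, i = 0.
Intersections between consecutive envelope lines give the roots: for adjacent envelope indices i < j the intersection is x = (a_i − a_j) / (j − i). Reading off the sorted break points: {-3, -2, -1, 8}.
Verification: at each break x_0, at least two indices attain the minimum of min_i(a_i + i · x_0).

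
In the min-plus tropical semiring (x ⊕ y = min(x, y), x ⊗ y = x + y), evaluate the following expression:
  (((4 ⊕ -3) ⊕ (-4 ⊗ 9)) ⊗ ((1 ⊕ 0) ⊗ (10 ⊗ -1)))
(((4 ⊕ -3) ⊕ (-4 ⊗ 9)) ⊗ ((1 ⊕ 0) ⊗ (10 ⊗ -1))) = 6

Expand innermost to outermost. Recall ⊕ takes the minimum of its arguments and ⊗ takes their sum. Working out the expression (((4 ⊕ -3) ⊕ (-4 ⊗ 9)) ⊗ ((1 ⊕ 0) ⊗ (10 ⊗ -1))) gives 6.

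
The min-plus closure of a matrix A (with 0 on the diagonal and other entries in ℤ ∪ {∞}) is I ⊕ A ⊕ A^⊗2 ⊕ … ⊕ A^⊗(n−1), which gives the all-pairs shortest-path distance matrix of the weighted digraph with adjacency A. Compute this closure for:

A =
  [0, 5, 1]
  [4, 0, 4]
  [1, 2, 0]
Closure =
  [0, 3, 1]
  [4, 0, 4]
  [1, 2, 0]

This is the Floyd-Warshall all-pairs shortest-path computation. For each intermediate vertex k = 0, 1, …, 2, update dist[i][j] ← min(dist[i][j], dist[i][k] + dist[k][j]). The final matrix gives, for each (i, j), the minimum total weight of any directed path from i to j (possibly empty when i = j).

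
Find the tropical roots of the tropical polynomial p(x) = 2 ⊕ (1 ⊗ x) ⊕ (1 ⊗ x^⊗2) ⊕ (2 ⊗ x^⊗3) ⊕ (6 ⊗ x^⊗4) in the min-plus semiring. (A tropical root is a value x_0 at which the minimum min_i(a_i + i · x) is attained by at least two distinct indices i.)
Roots: {-4, -1, 0, 1}

Each tropical root is a break point of the lower envelope of the lines y = a_i + i · x (there are 5 lines, with slopes 0, 1, ..., 4). Only the lines that attain the minimum somewhere contribute to roots; other lines are dominated. Here the surviving (envelope) indices are i = 4, i = 3, i = 2, i = 1, i = 0.
Intersections between consecutive envelope lines give the roots: for adjacent envelope indices i < j the intersection is x = (a_i − a_j) / (j − i). Reading off the sorted break points: {-4, -1, 0, 1}.
Verification: at each break x_0, at least two indices attain the minimum of min_i(a_i + i · x_0).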